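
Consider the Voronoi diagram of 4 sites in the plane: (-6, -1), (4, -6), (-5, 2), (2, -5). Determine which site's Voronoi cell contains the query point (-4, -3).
Nearest site = (-6, -1)

The Voronoi cell of site s contains exactly those query points closer to s than to any other site. Compute squared distances from q = (-4, -3) to each site:
  (-6 − -4)² + (-1 − -3)² = 8
  (-5 − -4)² + (2 − -3)² = 26
  (2 − -4)² + (-5 − -3)² = 40
  (4 − -4)² + (-6 − -3)² = 73
Minimum is attained by (-6, -1), so q lies in its Voronoi cell.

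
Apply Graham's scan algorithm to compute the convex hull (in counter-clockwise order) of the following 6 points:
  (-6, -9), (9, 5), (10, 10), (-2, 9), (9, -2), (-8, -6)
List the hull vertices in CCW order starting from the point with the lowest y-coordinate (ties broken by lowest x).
Hull (CCW) = [(-6, -9), (9, -2), (10, 10), (-2, 9), (-8, -6)]

Graham scan procedure:
  1. Find the pivot p₀ = point with lowest y (tie → lowest x): (-6, -9).
  2. Sort the remaining points by polar angle around p₀.
  3. Walk through sorted points, maintaining a stack; pop the top while the last three entries make a non-left turn (cross product ≤ 0).
  4. Final stack is the convex hull in CCW order: (-6, -9), (9, -2), (10, 10), (-2, 9), (-8, -6).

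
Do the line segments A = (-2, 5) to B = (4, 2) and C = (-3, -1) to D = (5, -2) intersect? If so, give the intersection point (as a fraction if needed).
No (intersection of containing lines falls outside at least one segment)

Parametrize and solve: t = 49/18, s = 13/6. At least one of these is outside [0, 1], so the segments do not intersect.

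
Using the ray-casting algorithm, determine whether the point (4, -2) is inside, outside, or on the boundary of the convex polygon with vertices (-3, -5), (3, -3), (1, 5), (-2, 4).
The point (4, -2) lies strictly outside the polygon

Cast a horizontal ray to the right from the query point and count how many polygon edges it crosses (each edge strictly once or zero times, handled with the usual half-open convention). 
Parity of crossings → even ⇒ outside.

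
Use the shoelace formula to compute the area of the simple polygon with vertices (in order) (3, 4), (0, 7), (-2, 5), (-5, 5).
Area = 15/2

Shoelace formula: Area = (1/2) |Σ_i (x_i · y_{i+1} − x_{i+1} · y_i)| (indices mod n). Compute each cross term:
  (3)(7) − (0)(4) = 21
  (0)(5) − (-2)(7) = 14
  (-2)(5) − (-5)(5) = 15
  (-5)(4) − (3)(5) = -35
Sum = 15, so (signed) Area = 15/2 = 15/2, |Area| = 15/2.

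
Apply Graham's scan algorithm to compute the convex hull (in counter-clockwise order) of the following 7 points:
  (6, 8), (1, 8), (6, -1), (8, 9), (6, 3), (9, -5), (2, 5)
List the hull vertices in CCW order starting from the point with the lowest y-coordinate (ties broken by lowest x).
Hull (CCW) = [(9, -5), (8, 9), (1, 8), (2, 5), (6, -1)]

Graham scan procedure:
  1. Find the pivot p₀ = point with lowest y (tie → lowest x): (9, -5).
  2. Sort the remaining points by polar angle around p₀.
  3. Walk through sorted points, maintaining a stack; pop the top while the last three entries make a non-left turn (cross product ≤ 0).
  4. Final stack is the convex hull in CCW order: (9, -5), (8, 9), (1, 8), (2, 5), (6, -1).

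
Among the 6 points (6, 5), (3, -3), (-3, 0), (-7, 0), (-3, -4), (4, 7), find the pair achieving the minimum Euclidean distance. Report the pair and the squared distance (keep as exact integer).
Pair = ((6, 5), (4, 7)); squared distance = 8

Compute all C(6, 2) = 15 pairwise squared distances (x_i − x_j)² + (y_i − y_j)². The minimum is 8, attained by the pair ((6, 5), (4, 7)).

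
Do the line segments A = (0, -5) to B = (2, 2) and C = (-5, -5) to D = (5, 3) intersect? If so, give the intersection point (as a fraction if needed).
Yes; intersection at (40/27, 5/27) (t = 20/27 on AB, s = 35/54 on CD)

Parametrize AB as A + t(B − A) = (0 + 2 t, -5 + 7 t) and CD as C + s(D − C) = (-5 + 10 s, -5 + 8 s). Solve the linear system for (t, s). Determinant = 54 ≠ 0, so a unique intersection of the containing lines exists. Solution: t = 20/27, s = 35/54 — both in [0, 1], so the segments cross. Intersection point: (40/27, 5/27).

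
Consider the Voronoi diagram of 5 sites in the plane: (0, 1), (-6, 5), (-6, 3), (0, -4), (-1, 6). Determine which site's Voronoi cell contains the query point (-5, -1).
Nearest site = (-6, 3)

The Voronoi cell of site s contains exactly those query points closer to s than to any other site. Compute squared distances from q = (-5, -1) to each site:
  (-6 − -5)² + (3 − -1)² = 17
  (0 − -5)² + (1 − -1)² = 29
  (0 − -5)² + (-4 − -1)² = 34
  (-6 − -5)² + (5 − -1)² = 37
  (-1 − -5)² + (6 − -1)² = 65
Minimum is attained by (-6, 3), so q lies in its Voronoi cell.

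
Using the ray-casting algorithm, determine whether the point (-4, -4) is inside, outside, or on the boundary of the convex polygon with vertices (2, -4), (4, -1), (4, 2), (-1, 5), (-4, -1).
The point (-4, -4) lies strictly outside the polygon

Cast a horizontal ray to the right from the query point and count how many polygon edges it crosses (each edge strictly once or zero times, handled with the usual half-open convention). 
Parity of crossings → even ⇒ outside.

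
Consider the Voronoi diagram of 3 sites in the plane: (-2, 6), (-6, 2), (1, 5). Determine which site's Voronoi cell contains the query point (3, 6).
Nearest site = (1, 5)

The Voronoi cell of site s contains exactly those query points closer to s than to any other site. Compute squared distances from q = (3, 6) to each site:
  (1 − 3)² + (5 − 6)² = 5
  (-2 − 3)² + (6 − 6)² = 25
  (-6 − 3)² + (2 − 6)² = 97
Minimum is attained by (1, 5), so q lies in its Voronoi cell.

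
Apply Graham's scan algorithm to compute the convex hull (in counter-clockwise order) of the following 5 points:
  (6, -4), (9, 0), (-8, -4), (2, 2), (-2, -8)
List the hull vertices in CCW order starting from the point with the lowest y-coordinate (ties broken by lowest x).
Hull (CCW) = [(-2, -8), (6, -4), (9, 0), (2, 2), (-8, -4)]

Graham scan procedure:
  1. Find the pivot p₀ = point with lowest y (tie → lowest x): (-2, -8).
  2. Sort the remaining points by polar angle around p₀.
  3. Walk through sorted points, maintaining a stack; pop the top while the last three entries make a non-left turn (cross product ≤ 0).
  4. Final stack is the convex hull in CCW order: (-2, -8), (6, -4), (9, 0), (2, 2), (-8, -4).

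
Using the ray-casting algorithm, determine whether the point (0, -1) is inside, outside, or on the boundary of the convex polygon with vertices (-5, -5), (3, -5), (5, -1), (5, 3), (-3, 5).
The point (0, -1) lies strictly inside the polygon

Cast a horizontal ray to the right from the query point and count how many polygon edges it crosses (each edge strictly once or zero times, handled with the usual half-open convention). 
Parity of crossings → odd ⇒ inside.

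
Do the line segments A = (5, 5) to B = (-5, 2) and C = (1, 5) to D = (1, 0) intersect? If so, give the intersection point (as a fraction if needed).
Yes; intersection at (1, 19/5) (t = 2/5 on AB, s = 6/25 on CD)

Parametrize AB as A + t(B − A) = (5 + -10 t, 5 + -3 t) and CD as C + s(D − C) = (1 + 0 s, 5 + -5 s). Solve the linear system for (t, s). Determinant = -50 ≠ 0, so a unique intersection of the containing lines exists. Solution: t = 2/5, s = 6/25 — both in [0, 1], so the segments cross. Intersection point: (1, 19/5).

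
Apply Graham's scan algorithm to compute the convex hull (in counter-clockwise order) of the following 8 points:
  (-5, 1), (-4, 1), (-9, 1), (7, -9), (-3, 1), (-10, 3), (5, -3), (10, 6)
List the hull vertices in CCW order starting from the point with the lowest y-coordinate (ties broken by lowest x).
Hull (CCW) = [(7, -9), (10, 6), (-10, 3), (-9, 1)]

Graham scan procedure:
  1. Find the pivot p₀ = point with lowest y (tie → lowest x): (7, -9).
  2. Sort the remaining points by polar angle around p₀.
  3. Walk through sorted points, maintaining a stack; pop the top while the last three entries make a non-left turn (cross product ≤ 0).
  4. Final stack is the convex hull in CCW order: (7, -9), (10, 6), (-10, 3), (-9, 1).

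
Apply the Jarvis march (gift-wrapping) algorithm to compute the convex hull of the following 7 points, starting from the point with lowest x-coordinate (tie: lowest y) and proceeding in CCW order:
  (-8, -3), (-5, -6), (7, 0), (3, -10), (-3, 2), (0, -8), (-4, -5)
Hull (CCW) = [(-8, -3), (-5, -6), (3, -10), (7, 0), (-3, 2)]

Jarvis march: at each step, from the current hull vertex p, select the next vertex q as the point such that every other point lies strictly to the left of (or on) the directed line p → q. (Equivalently: for every other point r, the cross product (q − p) × (r − p) ≥ 0.)
Starting point (lowest x, tie lowest y): (-8, -3). Wrap until returning to start. Resulting hull: (-8, -3), (-5, -6), (3, -10), (7, 0), (-3, 2).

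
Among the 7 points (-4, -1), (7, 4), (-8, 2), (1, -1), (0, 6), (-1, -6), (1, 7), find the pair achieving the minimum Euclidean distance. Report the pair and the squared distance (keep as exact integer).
Pair = ((0, 6), (1, 7)); squared distance = 2

Compute all C(7, 2) = 21 pairwise squared distances (x_i − x_j)² + (y_i − y_j)². The minimum is 2, attained by the pair ((0, 6), (1, 7)).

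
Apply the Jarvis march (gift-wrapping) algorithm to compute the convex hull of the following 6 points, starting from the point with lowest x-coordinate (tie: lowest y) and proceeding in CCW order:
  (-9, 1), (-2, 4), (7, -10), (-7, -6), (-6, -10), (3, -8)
Hull (CCW) = [(-9, 1), (-6, -10), (7, -10), (-2, 4)]

Jarvis march: at each step, from the current hull vertex p, select the next vertex q as the point such that every other point lies strictly to the left of (or on) the directed line p → q. (Equivalently: for every other point r, the cross product (q − p) × (r − p) ≥ 0.)
Starting point (lowest x, tie lowest y): (-9, 1). Wrap until returning to start. Resulting hull: (-9, 1), (-6, -10), (7, -10), (-2, 4).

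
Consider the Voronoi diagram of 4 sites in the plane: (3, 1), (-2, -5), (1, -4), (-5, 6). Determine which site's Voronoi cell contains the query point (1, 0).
Nearest site = (3, 1)

The Voronoi cell of site s contains exactly those query points closer to s than to any other site. Compute squared distances from q = (1, 0) to each site:
  (3 − 1)² + (1 − 0)² = 5
  (1 − 1)² + (-4 − 0)² = 16
  (-2 − 1)² + (-5 − 0)² = 34
  (-5 − 1)² + (6 − 0)² = 72
Minimum is attained by (3, 1), so q lies in its Voronoi cell.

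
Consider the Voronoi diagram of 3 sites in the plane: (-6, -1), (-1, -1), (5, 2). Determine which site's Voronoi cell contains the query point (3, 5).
Nearest site = (5, 2)

The Voronoi cell of site s contains exactly those query points closer to s than to any other site. Compute squared distances from q = (3, 5) to each site:
  (5 − 3)² + (2 − 5)² = 13
  (-1 − 3)² + (-1 − 5)² = 52
  (-6 − 3)² + (-1 − 5)² = 117
Minimum is attained by (5, 2), so q lies in its Voronoi cell.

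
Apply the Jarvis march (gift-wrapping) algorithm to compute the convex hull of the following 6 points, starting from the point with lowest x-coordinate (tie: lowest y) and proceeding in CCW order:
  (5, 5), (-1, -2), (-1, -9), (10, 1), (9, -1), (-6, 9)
Hull (CCW) = [(-6, 9), (-1, -9), (9, -1), (10, 1), (5, 5)]

Jarvis march: at each step, from the current hull vertex p, select the next vertex q as the point such that every other point lies strictly to the left of (or on) the directed line p → q. (Equivalently: for every other point r, the cross product (q − p) × (r − p) ≥ 0.)
Starting point (lowest x, tie lowest y): (-6, 9). Wrap until returning to start. Resulting hull: (-6, 9), (-1, -9), (9, -1), (10, 1), (5, 5).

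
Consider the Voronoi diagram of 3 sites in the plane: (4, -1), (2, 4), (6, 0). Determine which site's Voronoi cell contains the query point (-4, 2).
Nearest site = (2, 4)

The Voronoi cell of site s contains exactly those query points closer to s than to any other site. Compute squared distances from q = (-4, 2) to each site:
  (2 − -4)² + (4 − 2)² = 40
  (4 − -4)² + (-1 − 2)² = 73
  (6 − -4)² + (0 − 2)² = 104
Minimum is attained by (2, 4), so q lies in its Voronoi cell.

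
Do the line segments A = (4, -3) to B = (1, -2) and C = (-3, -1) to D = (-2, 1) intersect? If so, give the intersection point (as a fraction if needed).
No (intersection of containing lines falls outside at least one segment)

Parametrize and solve: t = 16/7, s = 1/7. At least one of these is outside [0, 1], so the segments do not intersect.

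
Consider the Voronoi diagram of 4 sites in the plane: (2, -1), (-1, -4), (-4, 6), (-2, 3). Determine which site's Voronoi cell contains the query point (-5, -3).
Nearest site = (-1, -4)

The Voronoi cell of site s contains exactly those query points closer to s than to any other site. Compute squared distances from q = (-5, -3) to each site:
  (-1 − -5)² + (-4 − -3)² = 17
  (-2 − -5)² + (3 − -3)² = 45
  (2 − -5)² + (-1 − -3)² = 53
  (-4 − -5)² + (6 − -3)² = 82
Minimum is attained by (-1, -4), so q lies in its Voronoi cell.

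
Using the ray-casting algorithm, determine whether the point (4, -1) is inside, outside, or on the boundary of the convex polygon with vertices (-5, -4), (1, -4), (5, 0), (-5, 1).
The point (4, -1) lies on the polygon boundary

Boundary check: the query satisfies the collinearity and bounding-box conditions for some polygon edge, so it lies exactly on the boundary.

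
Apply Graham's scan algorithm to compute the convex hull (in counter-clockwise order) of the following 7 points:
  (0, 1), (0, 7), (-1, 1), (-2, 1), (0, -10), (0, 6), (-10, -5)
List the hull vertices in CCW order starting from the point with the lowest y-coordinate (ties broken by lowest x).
Hull (CCW) = [(0, -10), (0, 7), (-10, -5)]

Graham scan procedure:
  1. Find the pivot p₀ = point with lowest y (tie → lowest x): (0, -10).
  2. Sort the remaining points by polar angle around p₀.
  3. Walk through sorted points, maintaining a stack; pop the top while the last three entries make a non-left turn (cross product ≤ 0).
  4. Final stack is the convex hull in CCW order: (0, -10), (0, 7), (-10, -5).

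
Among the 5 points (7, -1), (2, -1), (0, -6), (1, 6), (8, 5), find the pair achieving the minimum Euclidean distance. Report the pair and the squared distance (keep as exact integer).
Pair = ((7, -1), (2, -1)); squared distance = 25

Compute all C(5, 2) = 10 pairwise squared distances (x_i − x_j)² + (y_i − y_j)². The minimum is 25, attained by the pair ((7, -1), (2, -1)).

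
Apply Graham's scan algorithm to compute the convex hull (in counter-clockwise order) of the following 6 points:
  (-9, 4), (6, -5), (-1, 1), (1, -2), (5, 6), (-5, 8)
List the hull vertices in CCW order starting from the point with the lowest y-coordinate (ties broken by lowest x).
Hull (CCW) = [(6, -5), (5, 6), (-5, 8), (-9, 4)]

Graham scan procedure:
  1. Find the pivot p₀ = point with lowest y (tie → lowest x): (6, -5).
  2. Sort the remaining points by polar angle around p₀.
  3. Walk through sorted points, maintaining a stack; pop the top while the last three entries make a non-left turn (cross product ≤ 0).
  4. Final stack is the convex hull in CCW order: (6, -5), (5, 6), (-5, 8), (-9, 4).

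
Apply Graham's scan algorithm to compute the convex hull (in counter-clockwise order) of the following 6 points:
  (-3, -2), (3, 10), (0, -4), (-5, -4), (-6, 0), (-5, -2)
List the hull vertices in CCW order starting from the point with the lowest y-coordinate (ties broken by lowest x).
Hull (CCW) = [(-5, -4), (0, -4), (3, 10), (-6, 0)]

Graham scan procedure:
  1. Find the pivot p₀ = point with lowest y (tie → lowest x): (-5, -4).
  2. Sort the remaining points by polar angle around p₀.
  3. Walk through sorted points, maintaining a stack; pop the top while the last three entries make a non-left turn (cross product ≤ 0).
  4. Final stack is the convex hull in CCW order: (-5, -4), (0, -4), (3, 10), (-6, 0).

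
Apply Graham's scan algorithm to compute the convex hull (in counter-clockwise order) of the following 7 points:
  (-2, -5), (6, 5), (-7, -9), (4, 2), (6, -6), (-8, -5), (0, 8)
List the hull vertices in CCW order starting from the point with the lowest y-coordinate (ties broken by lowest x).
Hull (CCW) = [(-7, -9), (6, -6), (6, 5), (0, 8), (-8, -5)]

Graham scan procedure:
  1. Find the pivot p₀ = point with lowest y (tie → lowest x): (-7, -9).
  2. Sort the remaining points by polar angle around p₀.
  3. Walk through sorted points, maintaining a stack; pop the top while the last three entries make a non-left turn (cross product ≤ 0).
  4. Final stack is the convex hull in CCW order: (-7, -9), (6, -6), (6, 5), (0, 8), (-8, -5).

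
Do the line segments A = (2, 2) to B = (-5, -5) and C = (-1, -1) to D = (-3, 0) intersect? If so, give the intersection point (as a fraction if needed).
Yes; intersection at (-1, -1) (t = 3/7 on AB, s = 0 on CD)

Parametrize AB as A + t(B − A) = (2 + -7 t, 2 + -7 t) and CD as C + s(D − C) = (-1 + -2 s, -1 + 1 s). Solve the linear system for (t, s). Determinant = 21 ≠ 0, so a unique intersection of the containing lines exists. Solution: t = 3/7, s = 0 — both in [0, 1], so the segments cross. Intersection point: (-1, -1).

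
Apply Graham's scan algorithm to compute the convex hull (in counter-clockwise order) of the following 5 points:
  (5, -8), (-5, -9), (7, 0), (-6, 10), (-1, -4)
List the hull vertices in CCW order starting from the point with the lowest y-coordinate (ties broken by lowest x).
Hull (CCW) = [(-5, -9), (5, -8), (7, 0), (-6, 10)]

Graham scan procedure:
  1. Find the pivot p₀ = point with lowest y (tie → lowest x): (-5, -9).
  2. Sort the remaining points by polar angle around p₀.
  3. Walk through sorted points, maintaining a stack; pop the top while the last three entries make a non-left turn (cross product ≤ 0).
  4. Final stack is the convex hull in CCW order: (-5, -9), (5, -8), (7, 0), (-6, 10).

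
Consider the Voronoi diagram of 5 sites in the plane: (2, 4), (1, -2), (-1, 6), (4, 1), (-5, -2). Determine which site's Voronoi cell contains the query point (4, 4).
Nearest site = (2, 4)

The Voronoi cell of site s contains exactly those query points closer to s than to any other site. Compute squared distances from q = (4, 4) to each site:
  (2 − 4)² + (4 − 4)² = 4
  (4 − 4)² + (1 − 4)² = 9
  (-1 − 4)² + (6 − 4)² = 29
  (1 − 4)² + (-2 − 4)² = 45
  (-5 − 4)² + (-2 − 4)² = 117
Minimum is attained by (2, 4), so q lies in its Voronoi cell.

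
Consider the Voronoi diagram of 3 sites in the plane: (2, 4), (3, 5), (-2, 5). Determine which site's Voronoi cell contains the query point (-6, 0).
Nearest site = (-2, 5)

The Voronoi cell of site s contains exactly those query points closer to s than to any other site. Compute squared distances from q = (-6, 0) to each site:
  (-2 − -6)² + (5 − 0)² = 41
  (2 − -6)² + (4 − 0)² = 80
  (3 − -6)² + (5 − 0)² = 106
Minimum is attained by (-2, 5), so q lies in its Voronoi cell.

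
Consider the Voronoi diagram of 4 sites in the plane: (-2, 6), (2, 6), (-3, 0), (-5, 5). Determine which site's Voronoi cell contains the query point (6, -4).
Nearest site = (-3, 0)

The Voronoi cell of site s contains exactly those query points closer to s than to any other site. Compute squared distances from q = (6, -4) to each site:
  (-3 − 6)² + (0 − -4)² = 97
  (2 − 6)² + (6 − -4)² = 116
  (-2 − 6)² + (6 − -4)² = 164
  (-5 − 6)² + (5 − -4)² = 202
Minimum is attained by (-3, 0), so q lies in its Voronoi cell.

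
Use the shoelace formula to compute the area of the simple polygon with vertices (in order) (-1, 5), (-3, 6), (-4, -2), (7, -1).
Area = 91/2

Shoelace formula: Area = (1/2) |Σ_i (x_i · y_{i+1} − x_{i+1} · y_i)| (indices mod n). Compute each cross term:
  (-1)(6) − (-3)(5) = 9
  (-3)(-2) − (-4)(6) = 30
  (-4)(-1) − (7)(-2) = 18
  (7)(5) − (-1)(-1) = 34
Sum = 91, so (signed) Area = 91/2 = 91/2, |Area| = 91/2.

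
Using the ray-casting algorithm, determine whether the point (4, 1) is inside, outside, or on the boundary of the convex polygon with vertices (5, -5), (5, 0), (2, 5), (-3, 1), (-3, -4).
The point (4, 1) lies strictly inside the polygon

Cast a horizontal ray to the right from the query point and count how many polygon edges it crosses (each edge strictly once or zero times, handled with the usual half-open convention). 
Parity of crossings → odd ⇒ inside.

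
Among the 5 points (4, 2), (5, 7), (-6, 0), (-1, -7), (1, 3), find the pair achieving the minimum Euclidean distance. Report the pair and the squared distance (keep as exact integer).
Pair = ((4, 2), (1, 3)); squared distance = 10

Compute all C(5, 2) = 10 pairwise squared distances (x_i − x_j)² + (y_i − y_j)². The minimum is 10, attained by the pair ((4, 2), (1, 3)).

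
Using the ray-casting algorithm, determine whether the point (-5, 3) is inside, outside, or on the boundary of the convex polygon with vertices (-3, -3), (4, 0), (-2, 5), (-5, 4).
The point (-5, 3) lies strictly outside the polygon

Cast a horizontal ray to the right from the query point and count how many polygon edges it crosses (each edge strictly once or zero times, handled with the usual half-open convention). 
Parity of crossings → even ⇒ outside.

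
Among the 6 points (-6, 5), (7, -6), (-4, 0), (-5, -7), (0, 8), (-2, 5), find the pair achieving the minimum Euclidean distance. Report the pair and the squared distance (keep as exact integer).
Pair = ((0, 8), (-2, 5)); squared distance = 13

Compute all C(6, 2) = 15 pairwise squared distances (x_i − x_j)² + (y_i − y_j)². The minimum is 13, attained by the pair ((0, 8), (-2, 5)).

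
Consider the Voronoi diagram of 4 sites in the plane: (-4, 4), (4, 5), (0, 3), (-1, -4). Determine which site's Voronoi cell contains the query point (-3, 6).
Nearest site = (-4, 4)

The Voronoi cell of site s contains exactly those query points closer to s than to any other site. Compute squared distances from q = (-3, 6) to each site:
  (-4 − -3)² + (4 − 6)² = 5
  (0 − -3)² + (3 − 6)² = 18
  (4 − -3)² + (5 − 6)² = 50
  (-1 − -3)² + (-4 − 6)² = 104
Minimum is attained by (-4, 4), so q lies in its Voronoi cell.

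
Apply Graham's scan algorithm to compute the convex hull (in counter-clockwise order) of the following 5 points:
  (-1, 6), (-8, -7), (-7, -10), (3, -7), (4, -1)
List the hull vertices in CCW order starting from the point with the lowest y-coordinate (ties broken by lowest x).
Hull (CCW) = [(-7, -10), (3, -7), (4, -1), (-1, 6), (-8, -7)]

Graham scan procedure:
  1. Find the pivot p₀ = point with lowest y (tie → lowest x): (-7, -10).
  2. Sort the remaining points by polar angle around p₀.
  3. Walk through sorted points, maintaining a stack; pop the top while the last three entries make a non-left turn (cross product ≤ 0).
  4. Final stack is the convex hull in CCW order: (-7, -10), (3, -7), (4, -1), (-1, 6), (-8, -7).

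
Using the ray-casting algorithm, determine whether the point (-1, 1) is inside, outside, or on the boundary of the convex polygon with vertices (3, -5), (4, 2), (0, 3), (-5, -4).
The point (-1, 1) lies strictly inside the polygon

Cast a horizontal ray to the right from the query point and count how many polygon edges it crosses (each edge strictly once or zero times, handled with the usual half-open convention). 
Parity of crossings → odd ⇒ inside.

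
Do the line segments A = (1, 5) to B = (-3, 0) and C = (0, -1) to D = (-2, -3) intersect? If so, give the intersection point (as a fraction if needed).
No (intersection of containing lines falls outside at least one segment)

Parametrize and solve: t = 5, s = 19/2. At least one of these is outside [0, 1], so the segments do not intersect.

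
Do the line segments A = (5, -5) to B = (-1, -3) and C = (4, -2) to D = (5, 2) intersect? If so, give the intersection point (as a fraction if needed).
No (intersection of containing lines falls outside at least one segment)

Parametrize and solve: t = 7/26, s = -8/13. At least one of these is outside [0, 1], so the segments do not intersect.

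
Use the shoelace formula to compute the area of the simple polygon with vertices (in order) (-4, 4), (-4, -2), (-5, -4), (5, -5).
Area = 75/2

Shoelace formula: Area = (1/2) |Σ_i (x_i · y_{i+1} − x_{i+1} · y_i)| (indices mod n). Compute each cross term:
  (-4)(-2) − (-4)(4) = 24
  (-4)(-4) − (-5)(-2) = 6
  (-5)(-5) − (5)(-4) = 45
  (5)(4) − (-4)(-5) = 0
Sum = 75, so (signed) Area = 75/2 = 75/2, |Area| = 75/2.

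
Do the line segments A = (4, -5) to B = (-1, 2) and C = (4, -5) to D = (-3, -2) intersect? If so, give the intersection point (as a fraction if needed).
Yes; intersection at (4, -5) (t = 0 on AB, s = 0 on CD)

Parametrize AB as A + t(B − A) = (4 + -5 t, -5 + 7 t) and CD as C + s(D − C) = (4 + -7 s, -5 + 3 s). Solve the linear system for (t, s). Determinant = -34 ≠ 0, so a unique intersection of the containing lines exists. Solution: t = 0, s = 0 — both in [0, 1], so the segments cross. Intersection point: (4, -5).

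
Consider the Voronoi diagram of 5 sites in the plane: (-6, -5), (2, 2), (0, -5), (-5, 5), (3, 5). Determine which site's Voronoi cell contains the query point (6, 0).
Nearest site = (2, 2)

The Voronoi cell of site s contains exactly those query points closer to s than to any other site. Compute squared distances from q = (6, 0) to each site:
  (2 − 6)² + (2 − 0)² = 20
  (3 − 6)² + (5 − 0)² = 34
  (0 − 6)² + (-5 − 0)² = 61
  (-5 − 6)² + (5 − 0)² = 146
  (-6 − 6)² + (-5 − 0)² = 169
Minimum is attained by (2, 2), so q lies in its Voronoi cell.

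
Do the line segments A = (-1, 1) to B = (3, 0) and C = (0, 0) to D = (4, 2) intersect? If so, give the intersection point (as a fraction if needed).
Yes; intersection at (1, 1/2) (t = 1/2 on AB, s = 1/4 on CD)

Parametrize AB as A + t(B − A) = (-1 + 4 t, 1 + -1 t) and CD as C + s(D − C) = (0 + 4 s, 0 + 2 s). Solve the linear system for (t, s). Determinant = -12 ≠ 0, so a unique intersection of the containing lines exists. Solution: t = 1/2, s = 1/4 — both in [0, 1], so the segments cross. Intersection point: (1, 1/2).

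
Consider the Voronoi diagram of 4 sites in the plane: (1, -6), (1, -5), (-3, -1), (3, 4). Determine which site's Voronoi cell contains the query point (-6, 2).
Nearest site = (-3, -1)

The Voronoi cell of site s contains exactly those query points closer to s than to any other site. Compute squared distances from q = (-6, 2) to each site:
  (-3 − -6)² + (-1 − 2)² = 18
  (3 − -6)² + (4 − 2)² = 85
  (1 − -6)² + (-5 − 2)² = 98
  (1 − -6)² + (-6 − 2)² = 113
Minimum is attained by (-3, -1), so q lies in its Voronoi cell.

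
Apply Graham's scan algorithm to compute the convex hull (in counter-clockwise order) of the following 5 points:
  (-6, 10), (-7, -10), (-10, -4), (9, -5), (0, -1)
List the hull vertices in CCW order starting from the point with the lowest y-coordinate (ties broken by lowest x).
Hull (CCW) = [(-7, -10), (9, -5), (-6, 10), (-10, -4)]

Graham scan procedure:
  1. Find the pivot p₀ = point with lowest y (tie → lowest x): (-7, -10).
  2. Sort the remaining points by polar angle around p₀.
  3. Walk through sorted points, maintaining a stack; pop the top while the last three entries make a non-left turn (cross product ≤ 0).
  4. Final stack is the convex hull in CCW order: (-7, -10), (9, -5), (-6, 10), (-10, -4).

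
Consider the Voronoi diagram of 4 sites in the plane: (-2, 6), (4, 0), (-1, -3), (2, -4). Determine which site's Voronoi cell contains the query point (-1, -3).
Nearest site = (-1, -3)

The Voronoi cell of site s contains exactly those query points closer to s than to any other site. Compute squared distances from q = (-1, -3) to each site:
  (-1 − -1)² + (-3 − -3)² = 0
  (2 − -1)² + (-4 − -3)² = 10
  (4 − -1)² + (0 − -3)² = 34
  (-2 − -1)² + (6 − -3)² = 82
Minimum is attained by (-1, -3), so q lies in its Voronoi cell.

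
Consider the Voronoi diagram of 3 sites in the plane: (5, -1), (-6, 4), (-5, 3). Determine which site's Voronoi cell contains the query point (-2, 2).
Nearest site = (-5, 3)

The Voronoi cell of site s contains exactly those query points closer to s than to any other site. Compute squared distances from q = (-2, 2) to each site:
  (-5 − -2)² + (3 − 2)² = 10
  (-6 − -2)² + (4 − 2)² = 20
  (5 − -2)² + (-1 − 2)² = 58
Minimum is attained by (-5, 3), so q lies in its Voronoi cell.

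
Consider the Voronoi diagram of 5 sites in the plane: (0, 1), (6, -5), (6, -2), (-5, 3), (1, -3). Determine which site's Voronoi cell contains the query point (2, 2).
Nearest site = (0, 1)

The Voronoi cell of site s contains exactly those query points closer to s than to any other site. Compute squared distances from q = (2, 2) to each site:
  (0 − 2)² + (1 − 2)² = 5
  (1 − 2)² + (-3 − 2)² = 26
  (6 − 2)² + (-2 − 2)² = 32
  (-5 − 2)² + (3 − 2)² = 50
  (6 − 2)² + (-5 − 2)² = 65
Minimum is attained by (0, 1), so q lies in its Voronoi cell.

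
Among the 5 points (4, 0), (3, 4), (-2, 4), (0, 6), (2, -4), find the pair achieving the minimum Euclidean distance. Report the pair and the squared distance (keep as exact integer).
Pair = ((-2, 4), (0, 6)); squared distance = 8

Compute all C(5, 2) = 10 pairwise squared distances (x_i − x_j)² + (y_i − y_j)². The minimum is 8, attained by the pair ((-2, 4), (0, 6)).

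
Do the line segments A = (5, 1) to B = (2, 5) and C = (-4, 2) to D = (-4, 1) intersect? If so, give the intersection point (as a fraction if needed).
No (intersection of containing lines falls outside at least one segment)

Parametrize and solve: t = 3, s = -11. At least one of these is outside [0, 1], so the segments do not intersect.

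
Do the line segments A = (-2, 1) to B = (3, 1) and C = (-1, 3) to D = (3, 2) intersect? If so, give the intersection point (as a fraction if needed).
No (intersection of containing lines falls outside at least one segment)

Parametrize and solve: t = 9/5, s = 2. At least one of these is outside [0, 1], so the segments do not intersect.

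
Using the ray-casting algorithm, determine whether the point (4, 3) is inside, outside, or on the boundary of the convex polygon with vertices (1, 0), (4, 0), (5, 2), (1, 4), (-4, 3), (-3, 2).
The point (4, 3) lies strictly outside the polygon

Cast a horizontal ray to the right from the query point and count how many polygon edges it crosses (each edge strictly once or zero times, handled with the usual half-open convention). 
Parity of crossings → even ⇒ outside.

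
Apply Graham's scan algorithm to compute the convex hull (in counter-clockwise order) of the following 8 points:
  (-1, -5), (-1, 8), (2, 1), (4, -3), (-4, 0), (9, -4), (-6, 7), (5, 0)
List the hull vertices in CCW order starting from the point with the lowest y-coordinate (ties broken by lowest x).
Hull (CCW) = [(-1, -5), (9, -4), (-1, 8), (-6, 7), (-4, 0)]

Graham scan procedure:
  1. Find the pivot p₀ = point with lowest y (tie → lowest x): (-1, -5).
  2. Sort the remaining points by polar angle around p₀.
  3. Walk through sorted points, maintaining a stack; pop the top while the last three entries make a non-left turn (cross product ≤ 0).
  4. Final stack is the convex hull in CCW order: (-1, -5), (9, -4), (-1, 8), (-6, 7), (-4, 0).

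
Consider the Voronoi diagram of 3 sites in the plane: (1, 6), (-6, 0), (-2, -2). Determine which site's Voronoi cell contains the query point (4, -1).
Nearest site = (-2, -2)

The Voronoi cell of site s contains exactly those query points closer to s than to any other site. Compute squared distances from q = (4, -1) to each site:
  (-2 − 4)² + (-2 − -1)² = 37
  (1 − 4)² + (6 − -1)² = 58
  (-6 − 4)² + (0 − -1)² = 101
Minimum is attained by (-2, -2), so q lies in its Voronoi cell.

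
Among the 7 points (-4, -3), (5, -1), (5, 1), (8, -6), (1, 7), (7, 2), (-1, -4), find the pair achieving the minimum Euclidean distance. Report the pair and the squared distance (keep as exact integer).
Pair = ((5, -1), (5, 1)); squared distance = 4

Compute all C(7, 2) = 21 pairwise squared distances (x_i − x_j)² + (y_i − y_j)². The minimum is 4, attained by the pair ((5, -1), (5, 1)).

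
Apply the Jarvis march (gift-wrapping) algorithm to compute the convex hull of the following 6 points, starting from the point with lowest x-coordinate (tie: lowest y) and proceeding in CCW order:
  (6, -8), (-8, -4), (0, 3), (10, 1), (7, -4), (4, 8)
Hull (CCW) = [(-8, -4), (6, -8), (10, 1), (4, 8)]

Jarvis march: at each step, from the current hull vertex p, select the next vertex q as the point such that every other point lies strictly to the left of (or on) the directed line p → q. (Equivalently: for every other point r, the cross product (q − p) × (r − p) ≥ 0.)
Starting point (lowest x, tie lowest y): (-8, -4). Wrap until returning to start. Resulting hull: (-8, -4), (6, -8), (10, 1), (4, 8).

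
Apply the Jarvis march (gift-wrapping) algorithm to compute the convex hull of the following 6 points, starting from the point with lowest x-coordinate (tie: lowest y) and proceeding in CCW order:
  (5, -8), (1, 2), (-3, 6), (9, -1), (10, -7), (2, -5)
Hull (CCW) = [(-3, 6), (2, -5), (5, -8), (10, -7), (9, -1)]

Jarvis march: at each step, from the current hull vertex p, select the next vertex q as the point such that every other point lies strictly to the left of (or on) the directed line p → q. (Equivalently: for every other point r, the cross product (q − p) × (r − p) ≥ 0.)
Starting point (lowest x, tie lowest y): (-3, 6). Wrap until returning to start. Resulting hull: (-3, 6), (2, -5), (5, -8), (10, -7), (9, -1).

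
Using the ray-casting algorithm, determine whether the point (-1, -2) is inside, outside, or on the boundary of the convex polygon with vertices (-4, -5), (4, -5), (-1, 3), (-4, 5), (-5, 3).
The point (-1, -2) lies strictly inside the polygon

Cast a horizontal ray to the right from the query point and count how many polygon edges it crosses (each edge strictly once or zero times, handled with the usual half-open convention). 
Parity of crossings → odd ⇒ inside.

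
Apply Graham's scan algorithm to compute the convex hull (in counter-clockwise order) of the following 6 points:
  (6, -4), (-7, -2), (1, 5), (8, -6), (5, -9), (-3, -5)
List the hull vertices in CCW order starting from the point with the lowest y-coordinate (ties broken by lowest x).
Hull (CCW) = [(5, -9), (8, -6), (1, 5), (-7, -2), (-3, -5)]

Graham scan procedure:
  1. Find the pivot p₀ = point with lowest y (tie → lowest x): (5, -9).
  2. Sort the remaining points by polar angle around p₀.
  3. Walk through sorted points, maintaining a stack; pop the top while the last three entries make a non-left turn (cross product ≤ 0).
  4. Final stack is the convex hull in CCW order: (5, -9), (8, -6), (1, 5), (-7, -2), (-3, -5).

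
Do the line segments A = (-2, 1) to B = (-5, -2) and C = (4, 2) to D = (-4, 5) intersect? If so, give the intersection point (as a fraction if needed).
No (intersection of containing lines falls outside at least one segment)

Parametrize and solve: t = -26/33, s = 5/11. At least one of these is outside [0, 1], so the segments do not intersect.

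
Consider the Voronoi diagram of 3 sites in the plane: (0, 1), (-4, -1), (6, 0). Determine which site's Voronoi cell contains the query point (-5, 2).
Nearest site = (-4, -1)

The Voronoi cell of site s contains exactly those query points closer to s than to any other site. Compute squared distances from q = (-5, 2) to each site:
  (-4 − -5)² + (-1 − 2)² = 10
  (0 − -5)² + (1 − 2)² = 26
  (6 − -5)² + (0 − 2)² = 125
Minimum is attained by (-4, -1), so q lies in its Voronoi cell.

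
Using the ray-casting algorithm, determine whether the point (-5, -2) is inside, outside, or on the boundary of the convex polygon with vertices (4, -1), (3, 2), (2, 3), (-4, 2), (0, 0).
The point (-5, -2) lies strictly outside the polygon

Cast a horizontal ray to the right from the query point and count how many polygon edges it crosses (each edge strictly once or zero times, handled with the usual half-open convention). 
Parity of crossings → even ⇒ outside.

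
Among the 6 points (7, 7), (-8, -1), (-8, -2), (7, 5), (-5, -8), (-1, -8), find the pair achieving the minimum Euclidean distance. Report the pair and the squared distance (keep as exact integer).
Pair = ((-8, -1), (-8, -2)); squared distance = 1

Compute all C(6, 2) = 15 pairwise squared distances (x_i − x_j)² + (y_i − y_j)². The minimum is 1, attained by the pair ((-8, -1), (-8, -2)).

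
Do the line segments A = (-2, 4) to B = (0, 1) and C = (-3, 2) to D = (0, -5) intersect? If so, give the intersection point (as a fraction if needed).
No (intersection of containing lines falls outside at least one segment)

Parametrize and solve: t = -13/5, s = -7/5. At least one of these is outside [0, 1], so the segments do not intersect.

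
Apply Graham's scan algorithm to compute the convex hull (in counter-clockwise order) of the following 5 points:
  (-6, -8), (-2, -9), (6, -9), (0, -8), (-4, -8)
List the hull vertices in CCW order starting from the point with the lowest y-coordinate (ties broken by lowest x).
Hull (CCW) = [(-2, -9), (6, -9), (0, -8), (-6, -8)]

Graham scan procedure:
  1. Find the pivot p₀ = point with lowest y (tie → lowest x): (-2, -9).
  2. Sort the remaining points by polar angle around p₀.
  3. Walk through sorted points, maintaining a stack; pop the top while the last three entries make a non-left turn (cross product ≤ 0).
  4. Final stack is the convex hull in CCW order: (-2, -9), (6, -9), (0, -8), (-6, -8).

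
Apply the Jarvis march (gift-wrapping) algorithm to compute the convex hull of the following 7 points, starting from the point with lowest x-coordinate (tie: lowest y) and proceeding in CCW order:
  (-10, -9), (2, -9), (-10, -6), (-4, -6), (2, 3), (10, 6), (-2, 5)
Hull (CCW) = [(-10, -9), (2, -9), (10, 6), (-2, 5), (-10, -6)]

Jarvis march: at each step, from the current hull vertex p, select the next vertex q as the point such that every other point lies strictly to the left of (or on) the directed line p → q. (Equivalently: for every other point r, the cross product (q − p) × (r − p) ≥ 0.)
Starting point (lowest x, tie lowest y): (-10, -9). Wrap until returning to start. Resulting hull: (-10, -9), (2, -9), (10, 6), (-2, 5), (-10, -6).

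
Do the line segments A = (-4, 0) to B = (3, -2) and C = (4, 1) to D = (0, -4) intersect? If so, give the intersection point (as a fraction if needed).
Yes; intersection at (80/43, -72/43) (t = 36/43 on AB, s = 23/43 on CD)

Parametrize AB as A + t(B − A) = (-4 + 7 t, 0 + -2 t) and CD as C + s(D − C) = (4 + -4 s, 1 + -5 s). Solve the linear system for (t, s). Determinant = 43 ≠ 0, so a unique intersection of the containing lines exists. Solution: t = 36/43, s = 23/43 — both in [0, 1], so the segments cross. Intersection point: (80/43, -72/43).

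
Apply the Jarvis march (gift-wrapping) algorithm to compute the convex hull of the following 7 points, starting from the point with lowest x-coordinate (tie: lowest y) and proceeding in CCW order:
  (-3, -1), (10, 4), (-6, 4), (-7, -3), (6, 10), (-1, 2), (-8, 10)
Hull (CCW) = [(-8, 10), (-7, -3), (10, 4), (6, 10)]

Jarvis march: at each step, from the current hull vertex p, select the next vertex q as the point such that every other point lies strictly to the left of (or on) the directed line p → q. (Equivalently: for every other point r, the cross product (q − p) × (r − p) ≥ 0.)
Starting point (lowest x, tie lowest y): (-8, 10). Wrap until returning to start. Resulting hull: (-8, 10), (-7, -3), (10, 4), (6, 10).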